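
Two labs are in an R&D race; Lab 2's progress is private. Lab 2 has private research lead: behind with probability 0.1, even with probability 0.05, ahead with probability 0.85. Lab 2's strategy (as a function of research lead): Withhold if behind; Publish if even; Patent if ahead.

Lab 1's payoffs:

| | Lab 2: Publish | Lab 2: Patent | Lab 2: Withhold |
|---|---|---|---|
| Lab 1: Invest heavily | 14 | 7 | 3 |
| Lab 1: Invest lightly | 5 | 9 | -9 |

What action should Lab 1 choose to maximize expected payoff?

Compute Lab 1's expected payoff for each action, taking the expectation over Lab 2's type.
E[Invest heavily] = 0.1·(3) + 0.05·(14) + 0.85·(7) = 6.95
E[Invest lightly] = 0.1·(-9) + 0.05·(5) + 0.85·(9) = 7
Best response: Invest lightly (7 is the largest).

Invest lightly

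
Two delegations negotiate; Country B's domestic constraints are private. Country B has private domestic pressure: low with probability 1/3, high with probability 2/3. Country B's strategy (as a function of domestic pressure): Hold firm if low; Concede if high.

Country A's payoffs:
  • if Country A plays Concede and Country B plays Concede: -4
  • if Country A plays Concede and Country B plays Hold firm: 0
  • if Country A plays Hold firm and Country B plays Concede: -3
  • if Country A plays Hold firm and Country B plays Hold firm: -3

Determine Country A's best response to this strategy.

Compute Country A's expected payoff for each action, taking the expectation over Country B's type.
E[Concede] = 1/3·(0) + 2/3·(-4) = -8/3
E[Hold firm] = 1/3·(-3) + 2/3·(-3) = -3
Best response: Concede (-8/3 is the largest).

Concede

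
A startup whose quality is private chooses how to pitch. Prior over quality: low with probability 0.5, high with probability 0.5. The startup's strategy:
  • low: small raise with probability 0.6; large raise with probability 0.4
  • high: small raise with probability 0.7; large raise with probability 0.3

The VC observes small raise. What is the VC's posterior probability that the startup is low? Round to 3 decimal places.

Apply Bayes' rule using the sender's strategy as the likelihood.
P(small raise) = 0.5·0.6 + 0.5·0.7 = 0.65
P(low | small raise) = (0.5·0.6) / 0.65 = 0.3 / 0.65 = 0.461538

0.462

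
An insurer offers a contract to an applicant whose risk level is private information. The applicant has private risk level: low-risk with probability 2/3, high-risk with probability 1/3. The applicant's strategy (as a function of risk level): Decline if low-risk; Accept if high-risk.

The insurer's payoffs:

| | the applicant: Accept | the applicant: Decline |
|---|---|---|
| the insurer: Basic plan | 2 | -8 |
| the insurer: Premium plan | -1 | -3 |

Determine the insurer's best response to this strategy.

Compute the insurer's expected payoff for each action, taking the expectation over the applicant's type.
E[Basic plan] = 2/3·(-8) + 1/3·(2) = -14/3
E[Premium plan] = 2/3·(-3) + 1/3·(-1) = -7/3
Best response: Premium plan (-7/3 is the largest).

Premium plan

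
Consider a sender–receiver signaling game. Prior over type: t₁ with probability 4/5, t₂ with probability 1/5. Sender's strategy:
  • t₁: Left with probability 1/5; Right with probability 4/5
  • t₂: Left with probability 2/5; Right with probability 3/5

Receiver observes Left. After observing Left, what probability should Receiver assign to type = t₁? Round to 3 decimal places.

P(Left) = (4/5)·(1/5) + (1/5)·(2/5) = 6/25
P(t₁ | Left) = ((4/5)·(1/5)) / (6/25) = (4/25) / (6/25) = 2/3

0.667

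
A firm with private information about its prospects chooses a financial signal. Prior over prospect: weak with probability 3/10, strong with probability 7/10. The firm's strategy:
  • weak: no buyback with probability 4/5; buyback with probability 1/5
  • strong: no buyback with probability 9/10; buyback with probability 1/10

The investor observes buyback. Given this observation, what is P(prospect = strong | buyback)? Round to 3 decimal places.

0.538

P(buyback) = (3/10)·(1/5) + (7/10)·(1/10) = 13/100
P(strong | buyback) = ((7/10)·(1/10)) / (13/100) = (7/100) / (13/100) = 7/13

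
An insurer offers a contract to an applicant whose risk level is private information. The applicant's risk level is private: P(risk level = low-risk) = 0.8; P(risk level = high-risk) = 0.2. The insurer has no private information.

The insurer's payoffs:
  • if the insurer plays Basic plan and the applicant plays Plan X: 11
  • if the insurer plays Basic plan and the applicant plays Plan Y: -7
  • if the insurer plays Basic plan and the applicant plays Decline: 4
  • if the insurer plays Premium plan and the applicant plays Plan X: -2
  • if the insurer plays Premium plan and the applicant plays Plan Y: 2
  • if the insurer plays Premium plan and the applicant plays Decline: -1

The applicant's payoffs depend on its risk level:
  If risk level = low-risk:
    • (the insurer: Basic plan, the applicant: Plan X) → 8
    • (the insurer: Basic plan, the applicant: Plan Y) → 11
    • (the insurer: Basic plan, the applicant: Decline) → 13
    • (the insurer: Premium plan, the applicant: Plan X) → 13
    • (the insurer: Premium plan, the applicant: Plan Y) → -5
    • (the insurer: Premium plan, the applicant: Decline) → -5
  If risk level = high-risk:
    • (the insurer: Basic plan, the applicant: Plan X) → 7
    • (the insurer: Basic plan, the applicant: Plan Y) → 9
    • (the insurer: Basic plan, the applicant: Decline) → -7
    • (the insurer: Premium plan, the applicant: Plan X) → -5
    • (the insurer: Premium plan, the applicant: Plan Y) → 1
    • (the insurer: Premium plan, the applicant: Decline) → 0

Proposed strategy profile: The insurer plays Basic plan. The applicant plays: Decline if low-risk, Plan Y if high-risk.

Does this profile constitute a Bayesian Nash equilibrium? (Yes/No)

The insurer plays Basic plan: E[Basic plan] = 0.8·(4) + 0.2·(-7) = 1.8; E[Premium plan] = -0.4. Best-responding. ✓
The applicant (risk level low-risk), facing Basic plan: Plan X gives 8, Plan Y gives 11, Decline gives 13. Proposed Decline is best. ✓
The applicant (risk level high-risk), facing Basic plan: Plan X gives 7, Plan Y gives 9, Decline gives -7. Proposed Plan Y is best. ✓

Yes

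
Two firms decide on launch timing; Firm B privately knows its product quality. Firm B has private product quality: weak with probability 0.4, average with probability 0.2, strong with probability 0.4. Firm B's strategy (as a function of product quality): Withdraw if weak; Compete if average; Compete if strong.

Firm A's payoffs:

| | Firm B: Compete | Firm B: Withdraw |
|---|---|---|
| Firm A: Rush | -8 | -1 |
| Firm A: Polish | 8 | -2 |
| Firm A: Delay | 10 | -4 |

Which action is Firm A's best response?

Delay

E[Rush] = 0.4·(-1) + 0.2·(-8) + 0.4·(-8) = -5.2
E[Polish] = 0.4·(-2) + 0.2·(8) + 0.4·(8) = 4
E[Delay] = 0.4·(-4) + 0.2·(10) + 0.4·(10) = 4.4
Best response: Delay (4.4 is the largest).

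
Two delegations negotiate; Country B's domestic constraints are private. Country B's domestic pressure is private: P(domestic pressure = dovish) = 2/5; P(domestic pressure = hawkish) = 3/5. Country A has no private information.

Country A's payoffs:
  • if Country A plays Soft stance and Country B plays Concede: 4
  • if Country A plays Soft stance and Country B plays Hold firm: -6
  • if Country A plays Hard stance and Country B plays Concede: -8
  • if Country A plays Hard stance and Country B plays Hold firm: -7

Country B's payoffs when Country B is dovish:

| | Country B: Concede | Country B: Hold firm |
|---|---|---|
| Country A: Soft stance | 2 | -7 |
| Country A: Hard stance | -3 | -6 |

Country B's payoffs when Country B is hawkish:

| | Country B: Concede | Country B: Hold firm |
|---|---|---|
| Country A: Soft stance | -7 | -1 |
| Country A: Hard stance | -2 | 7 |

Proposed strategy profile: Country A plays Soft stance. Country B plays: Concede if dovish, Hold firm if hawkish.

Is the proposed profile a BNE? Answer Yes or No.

Yes

Country A plays Soft stance: E[Soft stance] = 2/5·(4) + 3/5·(-6) = -2; E[Hard stance] = -37/5. Best-responding. ✓
Country B (domestic pressure dovish), facing Soft stance: Concede gives 2, Hold firm gives -7. Proposed Concede is best. ✓
Country B (domestic pressure hawkish), facing Soft stance: Concede gives -7, Hold firm gives -1. Proposed Hold firm is best. ✓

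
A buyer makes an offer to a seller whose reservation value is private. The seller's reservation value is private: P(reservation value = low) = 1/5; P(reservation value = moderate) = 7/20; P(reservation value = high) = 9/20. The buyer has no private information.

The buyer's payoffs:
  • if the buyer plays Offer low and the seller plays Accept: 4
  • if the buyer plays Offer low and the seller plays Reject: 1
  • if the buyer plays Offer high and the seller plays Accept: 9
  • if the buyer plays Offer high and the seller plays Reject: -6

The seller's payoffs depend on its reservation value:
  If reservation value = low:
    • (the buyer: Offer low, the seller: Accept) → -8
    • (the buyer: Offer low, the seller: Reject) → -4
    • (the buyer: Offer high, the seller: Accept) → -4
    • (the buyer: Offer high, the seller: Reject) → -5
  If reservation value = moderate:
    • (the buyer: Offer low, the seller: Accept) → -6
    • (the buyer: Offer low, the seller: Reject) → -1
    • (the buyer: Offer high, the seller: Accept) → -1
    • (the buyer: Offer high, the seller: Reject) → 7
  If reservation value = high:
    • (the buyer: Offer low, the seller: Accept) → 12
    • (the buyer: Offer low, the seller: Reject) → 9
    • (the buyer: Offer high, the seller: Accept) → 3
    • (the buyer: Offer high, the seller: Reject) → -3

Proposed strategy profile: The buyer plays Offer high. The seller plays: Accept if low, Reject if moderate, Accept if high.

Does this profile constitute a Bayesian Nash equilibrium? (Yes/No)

The buyer plays Offer high: E[Offer high] = 1/5·(9) + 7/20·(-6) + 9/20·(9) = 15/4; E[Offer low] = 59/20. Best-responding. ✓
The seller (reservation value low), facing Offer high: Accept gives -4, Reject gives -5. Proposed Accept is best. ✓
The seller (reservation value moderate), facing Offer high: Accept gives -1, Reject gives 7. Proposed Reject is best. ✓
The seller (reservation value high), facing Offer high: Accept gives 3, Reject gives -3. Proposed Accept is best. ✓

Yes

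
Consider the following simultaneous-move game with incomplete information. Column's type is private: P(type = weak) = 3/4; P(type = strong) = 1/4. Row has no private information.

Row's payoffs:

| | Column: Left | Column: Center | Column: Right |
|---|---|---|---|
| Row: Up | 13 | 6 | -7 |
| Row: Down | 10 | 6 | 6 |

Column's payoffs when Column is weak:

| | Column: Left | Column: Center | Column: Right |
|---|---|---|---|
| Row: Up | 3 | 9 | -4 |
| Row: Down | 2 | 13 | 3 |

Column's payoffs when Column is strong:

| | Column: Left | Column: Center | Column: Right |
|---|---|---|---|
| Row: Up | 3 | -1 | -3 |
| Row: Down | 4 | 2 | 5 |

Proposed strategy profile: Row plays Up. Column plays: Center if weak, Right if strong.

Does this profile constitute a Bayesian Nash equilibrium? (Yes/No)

No

A profile is a BNE iff every type of every player is best-responding given beliefs about the other side.
Row plays Up: E[Up] = 3/4·(6) + 1/4·(-7) = 11/4; E[Down] = 6. Not best-responding. ✗
Column (type weak), facing Up: Left gives 3, Center gives 9, Right gives -4. Proposed Center is best. ✓
Column (type strong), facing Up: Left gives 3, Center gives -1, Right gives -3. Proposed Right is not best — profitable deviation exists. ✗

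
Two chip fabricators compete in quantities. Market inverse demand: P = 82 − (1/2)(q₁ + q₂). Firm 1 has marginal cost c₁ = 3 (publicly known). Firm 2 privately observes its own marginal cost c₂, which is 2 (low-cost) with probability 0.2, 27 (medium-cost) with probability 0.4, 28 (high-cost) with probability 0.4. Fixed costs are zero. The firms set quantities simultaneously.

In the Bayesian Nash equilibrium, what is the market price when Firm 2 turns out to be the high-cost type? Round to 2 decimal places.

38.60

Each type of Firm 2 best-responds to q₁; Firm 1 best-responds to the expected q₂ over Firm 2's types.
Firm 2 with cost c maximizes (82 − (1/2)(q₁+q₂) − c)·q₂, giving q₂(c) = (82 − c − (1/2)q₁).
E[c₂] = 0.2·2 + 0.4·27 + 0.4·28 = 22.4
Firm 1's FOC against E[q₂] yields q₁ = (82 − 2·3 + E[c₂])/(3/2) = (82 − 6 + 22.4)/(3/2) = 65.6.
q₂(high-cost) = 21.2, so P = 82 − (1/2)·(65.6 + 21.2) = 38.6.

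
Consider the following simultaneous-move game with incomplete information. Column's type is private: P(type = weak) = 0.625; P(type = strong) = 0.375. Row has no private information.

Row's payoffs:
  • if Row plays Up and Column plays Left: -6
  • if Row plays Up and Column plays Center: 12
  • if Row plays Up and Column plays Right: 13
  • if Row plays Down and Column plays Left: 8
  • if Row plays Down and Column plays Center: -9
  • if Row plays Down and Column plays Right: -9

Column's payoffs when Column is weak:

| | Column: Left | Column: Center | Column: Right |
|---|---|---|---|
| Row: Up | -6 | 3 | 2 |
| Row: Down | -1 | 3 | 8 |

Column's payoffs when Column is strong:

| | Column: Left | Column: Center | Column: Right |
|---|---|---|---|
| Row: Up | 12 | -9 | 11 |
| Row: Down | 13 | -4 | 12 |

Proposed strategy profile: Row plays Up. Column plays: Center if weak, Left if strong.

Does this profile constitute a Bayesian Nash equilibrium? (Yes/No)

Row plays Up: E[Up] = 0.625·(12) + 0.375·(-6) = 5.25; E[Down] = -2.625. Best-responding. ✓
Column (type weak), facing Up: Left gives -6, Center gives 3, Right gives 2. Proposed Center is best. ✓
Column (type strong), facing Up: Left gives 12, Center gives -9, Right gives 11. Proposed Left is best. ✓

Yes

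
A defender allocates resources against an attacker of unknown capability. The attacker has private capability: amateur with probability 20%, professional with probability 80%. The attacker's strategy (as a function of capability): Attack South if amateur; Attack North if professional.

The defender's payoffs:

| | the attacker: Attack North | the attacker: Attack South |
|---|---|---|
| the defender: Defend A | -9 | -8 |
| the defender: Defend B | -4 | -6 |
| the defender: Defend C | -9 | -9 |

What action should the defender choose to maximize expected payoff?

Defend B

E[Defend A] = 0.2·(-8) + 0.8·(-9) = -8.8
E[Defend B] = 0.2·(-6) + 0.8·(-4) = -4.4
E[Defend C] = 0.2·(-9) + 0.8·(-9) = -9
Best response: Defend B (-4.4 is the largest).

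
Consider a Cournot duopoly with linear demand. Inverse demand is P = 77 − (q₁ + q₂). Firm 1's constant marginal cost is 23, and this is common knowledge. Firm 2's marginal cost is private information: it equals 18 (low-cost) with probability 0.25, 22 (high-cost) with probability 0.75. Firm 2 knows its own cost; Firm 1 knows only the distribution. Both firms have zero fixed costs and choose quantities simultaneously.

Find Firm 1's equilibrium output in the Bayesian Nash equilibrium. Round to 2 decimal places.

17.33

Type-c best response for Firm 2: q₂(c) = (77 − c)/2 − q₁/2.
Firm 1 maximizes expected profit; its first-order condition is 77 − 2q₁ − E[q₂] − 23 = 0.
Substituting E[q₂] and solving: E[c₂] = 21, so q₁ = (77 − 2·23 + 21)/3 = 17.3333.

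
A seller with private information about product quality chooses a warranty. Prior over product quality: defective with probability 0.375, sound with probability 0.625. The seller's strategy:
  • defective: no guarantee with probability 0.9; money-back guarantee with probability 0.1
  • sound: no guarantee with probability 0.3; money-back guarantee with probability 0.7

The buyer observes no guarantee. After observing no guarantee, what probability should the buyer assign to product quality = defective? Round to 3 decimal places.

0.643

P(no guarantee) = 0.375·0.9 + 0.625·0.3 = 0.525
P(defective | no guarantee) = (0.375·0.9) / 0.525 = 0.3375 / 0.525 = 0.642857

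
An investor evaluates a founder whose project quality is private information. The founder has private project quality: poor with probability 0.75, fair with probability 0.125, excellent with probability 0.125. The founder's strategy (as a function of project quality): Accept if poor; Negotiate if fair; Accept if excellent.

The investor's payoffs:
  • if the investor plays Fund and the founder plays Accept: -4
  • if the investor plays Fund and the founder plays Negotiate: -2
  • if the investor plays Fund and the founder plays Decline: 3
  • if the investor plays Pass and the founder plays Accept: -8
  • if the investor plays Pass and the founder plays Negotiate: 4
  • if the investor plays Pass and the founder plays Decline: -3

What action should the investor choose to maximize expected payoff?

Fund

E[Fund] = 0.75·(-4) + 0.125·(-2) + 0.125·(-4) = -3.75
E[Pass] = 0.75·(-8) + 0.125·(4) + 0.125·(-8) = -6.5
Best response: Fund (-3.75 is the largest).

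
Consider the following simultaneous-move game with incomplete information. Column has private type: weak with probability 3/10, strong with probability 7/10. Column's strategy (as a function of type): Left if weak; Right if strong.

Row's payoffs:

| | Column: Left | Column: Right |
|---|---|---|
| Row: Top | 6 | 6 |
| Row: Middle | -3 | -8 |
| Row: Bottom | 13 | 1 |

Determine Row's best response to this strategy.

E[Top] = 3/10·(6) + 7/10·(6) = 6
E[Middle] = 3/10·(-3) + 7/10·(-8) = -13/2
E[Bottom] = 3/10·(13) + 7/10·(1) = 23/5
Best response: Top (6 is the largest).

Top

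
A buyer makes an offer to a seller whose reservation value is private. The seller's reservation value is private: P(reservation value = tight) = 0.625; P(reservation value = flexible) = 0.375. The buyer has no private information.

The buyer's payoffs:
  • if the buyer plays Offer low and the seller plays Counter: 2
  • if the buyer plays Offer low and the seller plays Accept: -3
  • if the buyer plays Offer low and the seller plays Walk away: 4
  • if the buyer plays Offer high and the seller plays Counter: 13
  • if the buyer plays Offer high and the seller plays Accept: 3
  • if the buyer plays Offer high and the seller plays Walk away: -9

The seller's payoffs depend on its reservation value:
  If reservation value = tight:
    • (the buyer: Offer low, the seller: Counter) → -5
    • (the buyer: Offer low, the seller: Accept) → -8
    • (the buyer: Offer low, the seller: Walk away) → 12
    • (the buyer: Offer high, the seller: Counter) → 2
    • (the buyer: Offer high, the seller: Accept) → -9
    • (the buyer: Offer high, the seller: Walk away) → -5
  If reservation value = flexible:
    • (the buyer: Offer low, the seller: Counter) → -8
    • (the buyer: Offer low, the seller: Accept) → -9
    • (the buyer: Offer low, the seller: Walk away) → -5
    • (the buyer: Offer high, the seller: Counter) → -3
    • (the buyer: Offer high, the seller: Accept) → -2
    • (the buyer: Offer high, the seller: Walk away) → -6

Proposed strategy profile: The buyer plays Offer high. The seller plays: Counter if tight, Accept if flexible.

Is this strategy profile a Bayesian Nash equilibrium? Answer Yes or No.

The buyer plays Offer high: E[Offer high] = 0.625·(13) + 0.375·(3) = 9.25; E[Offer low] = 0.125. Best-responding. ✓
The seller (reservation value tight), facing Offer high: Counter gives 2, Accept gives -9, Walk away gives -5. Proposed Counter is best. ✓
The seller (reservation value flexible), facing Offer high: Counter gives -3, Accept gives -2, Walk away gives -6. Proposed Accept is best. ✓

Yes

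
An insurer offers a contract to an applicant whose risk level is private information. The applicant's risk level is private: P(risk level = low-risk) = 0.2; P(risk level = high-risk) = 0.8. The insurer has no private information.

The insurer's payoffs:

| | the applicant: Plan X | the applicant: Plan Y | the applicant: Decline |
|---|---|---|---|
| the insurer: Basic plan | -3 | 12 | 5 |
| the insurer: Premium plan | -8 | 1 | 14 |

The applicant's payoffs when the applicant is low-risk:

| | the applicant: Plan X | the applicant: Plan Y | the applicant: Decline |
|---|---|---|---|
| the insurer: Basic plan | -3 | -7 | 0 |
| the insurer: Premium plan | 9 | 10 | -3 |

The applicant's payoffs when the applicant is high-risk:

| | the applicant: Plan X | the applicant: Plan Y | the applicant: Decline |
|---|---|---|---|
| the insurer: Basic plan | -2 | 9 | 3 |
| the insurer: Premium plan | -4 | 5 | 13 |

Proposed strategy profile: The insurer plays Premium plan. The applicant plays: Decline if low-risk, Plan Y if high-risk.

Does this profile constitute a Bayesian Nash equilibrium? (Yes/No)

No

The insurer plays Premium plan: E[Premium plan] = 0.2·(14) + 0.8·(1) = 3.6; E[Basic plan] = 10.6. Not best-responding. ✗
The applicant (risk level low-risk), facing Premium plan: Plan X gives 9, Plan Y gives 10, Decline gives -3. Proposed Decline is not best — profitable deviation exists. ✗
The applicant (risk level high-risk), facing Premium plan: Plan X gives -4, Plan Y gives 5, Decline gives 13. Proposed Plan Y is not best — profitable deviation exists. ✗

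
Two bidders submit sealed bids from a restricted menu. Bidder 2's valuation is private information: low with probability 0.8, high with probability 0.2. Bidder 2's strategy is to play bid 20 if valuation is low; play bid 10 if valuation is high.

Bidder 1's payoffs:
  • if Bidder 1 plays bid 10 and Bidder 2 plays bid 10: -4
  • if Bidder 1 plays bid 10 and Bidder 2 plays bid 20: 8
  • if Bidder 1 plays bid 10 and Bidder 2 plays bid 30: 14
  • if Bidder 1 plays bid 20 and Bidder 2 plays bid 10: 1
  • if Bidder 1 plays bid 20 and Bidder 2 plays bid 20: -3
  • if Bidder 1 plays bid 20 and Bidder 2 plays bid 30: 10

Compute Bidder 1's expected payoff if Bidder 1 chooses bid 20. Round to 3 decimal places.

E[bid 20] = 0.8·(-3) + 0.2·1 = (-2.4) + 0.2 = -2.2

-2.200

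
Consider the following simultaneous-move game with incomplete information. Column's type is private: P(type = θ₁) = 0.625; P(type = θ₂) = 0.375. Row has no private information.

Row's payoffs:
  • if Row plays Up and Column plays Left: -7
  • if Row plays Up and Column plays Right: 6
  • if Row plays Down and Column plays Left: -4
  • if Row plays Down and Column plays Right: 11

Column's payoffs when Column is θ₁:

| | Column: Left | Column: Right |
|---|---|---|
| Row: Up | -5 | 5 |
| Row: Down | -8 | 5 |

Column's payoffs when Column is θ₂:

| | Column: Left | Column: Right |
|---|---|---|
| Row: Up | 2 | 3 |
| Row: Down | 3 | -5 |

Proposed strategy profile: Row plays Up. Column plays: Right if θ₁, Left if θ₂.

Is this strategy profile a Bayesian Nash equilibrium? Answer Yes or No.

No

Row plays Up: E[Up] = 0.625·(6) + 0.375·(-7) = 1.125; E[Down] = 5.375. Not best-responding. ✗
Column (type θ₁), facing Up: Left gives -5, Right gives 5. Proposed Right is best. ✓
Column (type θ₂), facing Up: Left gives 2, Right gives 3. Proposed Left is not best — profitable deviation exists. ✗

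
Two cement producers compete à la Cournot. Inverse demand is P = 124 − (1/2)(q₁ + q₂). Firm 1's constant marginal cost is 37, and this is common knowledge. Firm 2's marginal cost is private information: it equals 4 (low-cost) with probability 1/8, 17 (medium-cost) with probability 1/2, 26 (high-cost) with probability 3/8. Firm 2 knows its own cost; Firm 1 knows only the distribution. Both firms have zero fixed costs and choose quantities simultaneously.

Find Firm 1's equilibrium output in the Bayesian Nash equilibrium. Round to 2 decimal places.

45.83

Firm 2 with cost c maximizes (124 − (1/2)(q₁+q₂) − c)·q₂, giving q₂(c) = (124 − c − (1/2)q₁).
E[c₂] = 1/8·4 + 1/2·17 + 3/8·26 = 18.75
Firm 1's FOC against E[q₂] yields q₁ = (124 − 2·37 + E[c₂])/(3/2) = (124 − 74 + 18.75)/(3/2) = 45.8333.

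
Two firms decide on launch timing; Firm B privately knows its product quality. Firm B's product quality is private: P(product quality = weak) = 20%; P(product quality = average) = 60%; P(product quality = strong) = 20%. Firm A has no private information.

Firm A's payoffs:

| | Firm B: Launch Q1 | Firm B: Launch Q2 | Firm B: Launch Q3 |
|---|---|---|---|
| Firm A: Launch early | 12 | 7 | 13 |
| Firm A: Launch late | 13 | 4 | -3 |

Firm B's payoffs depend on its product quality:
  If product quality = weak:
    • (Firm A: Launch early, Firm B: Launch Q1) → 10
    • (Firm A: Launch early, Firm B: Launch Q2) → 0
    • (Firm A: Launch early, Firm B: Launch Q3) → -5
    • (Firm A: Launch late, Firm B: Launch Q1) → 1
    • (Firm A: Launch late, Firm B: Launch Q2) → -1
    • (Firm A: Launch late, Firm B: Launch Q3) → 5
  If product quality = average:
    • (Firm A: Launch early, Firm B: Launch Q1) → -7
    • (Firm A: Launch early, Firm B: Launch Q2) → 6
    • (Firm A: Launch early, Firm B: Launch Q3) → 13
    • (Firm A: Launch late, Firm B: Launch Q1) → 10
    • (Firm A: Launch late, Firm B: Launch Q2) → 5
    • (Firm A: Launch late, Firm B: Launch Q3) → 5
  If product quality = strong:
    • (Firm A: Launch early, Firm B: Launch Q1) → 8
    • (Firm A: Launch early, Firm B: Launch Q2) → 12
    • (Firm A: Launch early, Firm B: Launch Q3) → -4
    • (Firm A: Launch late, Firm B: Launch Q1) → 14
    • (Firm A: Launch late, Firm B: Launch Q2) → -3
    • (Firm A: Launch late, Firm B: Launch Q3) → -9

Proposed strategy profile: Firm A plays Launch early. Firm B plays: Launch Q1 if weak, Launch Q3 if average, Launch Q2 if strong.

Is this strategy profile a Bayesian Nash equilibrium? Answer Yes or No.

A profile is a BNE iff every type of every player is best-responding given beliefs about the other side.
Firm A plays Launch early: E[Launch early] = 0.2·(12) + 0.6·(13) + 0.2·(7) = 11.6; E[Launch late] = 1.6. Best-responding. ✓
Firm B (product quality weak), facing Launch early: Launch Q1 gives 10, Launch Q2 gives 0, Launch Q3 gives -5. Proposed Launch Q1 is best. ✓
Firm B (product quality average), facing Launch early: Launch Q1 gives -7, Launch Q2 gives 6, Launch Q3 gives 13. Proposed Launch Q3 is best. ✓
Firm B (product quality strong), facing Launch early: Launch Q1 gives 8, Launch Q2 gives 12, Launch Q3 gives -4. Proposed Launch Q2 is best. ✓

Yes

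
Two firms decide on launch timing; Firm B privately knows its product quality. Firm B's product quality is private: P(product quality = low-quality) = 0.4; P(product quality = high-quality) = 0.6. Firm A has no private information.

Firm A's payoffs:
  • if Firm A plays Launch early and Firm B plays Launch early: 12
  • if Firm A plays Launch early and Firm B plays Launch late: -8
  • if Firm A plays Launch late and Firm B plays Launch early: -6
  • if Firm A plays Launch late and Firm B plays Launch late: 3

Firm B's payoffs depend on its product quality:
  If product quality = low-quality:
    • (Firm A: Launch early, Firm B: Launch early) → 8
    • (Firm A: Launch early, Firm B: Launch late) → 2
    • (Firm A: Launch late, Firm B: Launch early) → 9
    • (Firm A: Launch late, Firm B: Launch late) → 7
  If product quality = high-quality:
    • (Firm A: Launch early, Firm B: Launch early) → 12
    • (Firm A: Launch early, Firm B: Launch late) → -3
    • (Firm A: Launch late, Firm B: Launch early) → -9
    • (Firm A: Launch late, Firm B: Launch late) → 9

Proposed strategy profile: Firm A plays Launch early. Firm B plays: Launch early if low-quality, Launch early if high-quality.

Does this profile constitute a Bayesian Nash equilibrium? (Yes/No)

Yes

Firm A plays Launch early: E[Launch early] = 0.4·(12) + 0.6·(12) = 12; E[Launch late] = -6. Best-responding. ✓
Firm B (product quality low-quality), facing Launch early: Launch early gives 8, Launch late gives 2. Proposed Launch early is best. ✓
Firm B (product quality high-quality), facing Launch early: Launch early gives 12, Launch late gives -3. Proposed Launch early is best. ✓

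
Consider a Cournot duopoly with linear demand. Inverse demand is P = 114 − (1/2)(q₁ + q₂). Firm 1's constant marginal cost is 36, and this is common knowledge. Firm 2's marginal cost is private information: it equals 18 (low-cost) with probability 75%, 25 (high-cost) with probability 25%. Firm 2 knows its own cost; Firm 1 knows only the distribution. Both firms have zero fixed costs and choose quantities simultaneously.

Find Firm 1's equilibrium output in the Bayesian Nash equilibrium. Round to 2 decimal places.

41.17

Type-c best response for Firm 2: q₂(c) = (114 − c) − q₁/2.
Firm 1 maximizes expected profit; its first-order condition is 114 − q₁ − (1/2)E[q₂] − 36 = 0.
Substituting E[q₂] and solving: E[c₂] = 19.75, so q₁ = (114 − 2·36 + 19.75)/(3/2) = 41.1667.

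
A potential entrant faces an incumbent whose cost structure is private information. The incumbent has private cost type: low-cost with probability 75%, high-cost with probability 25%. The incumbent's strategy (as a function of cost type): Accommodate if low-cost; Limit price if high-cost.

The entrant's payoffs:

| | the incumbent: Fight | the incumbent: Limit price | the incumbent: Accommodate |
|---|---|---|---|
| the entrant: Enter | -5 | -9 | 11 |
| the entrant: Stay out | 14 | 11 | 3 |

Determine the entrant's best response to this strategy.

Compute the entrant's expected payoff for each action, taking the expectation over the incumbent's type.
E[Enter] = 0.75·(11) + 0.25·(-9) = 6
E[Stay out] = 0.75·(3) + 0.25·(11) = 5
Best response: Enter (6 is the largest).

Enter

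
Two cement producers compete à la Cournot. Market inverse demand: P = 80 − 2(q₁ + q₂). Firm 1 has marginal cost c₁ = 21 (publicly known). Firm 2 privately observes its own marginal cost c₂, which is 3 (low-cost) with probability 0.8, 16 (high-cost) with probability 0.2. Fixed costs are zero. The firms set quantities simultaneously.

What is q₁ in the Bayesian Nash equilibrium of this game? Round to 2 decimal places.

7.27

Firm 2 with cost c maximizes (80 − 2(q₁+q₂) − c)·q₂, giving q₂(c) = (80 − c − 2q₁)/4.
E[c₂] = 0.8·3 + 0.2·16 = 5.6
Firm 1's FOC against E[q₂] yields q₁ = (80 − 2·21 + E[c₂])/6 = (80 − 42 + 5.6)/6 = 7.26667.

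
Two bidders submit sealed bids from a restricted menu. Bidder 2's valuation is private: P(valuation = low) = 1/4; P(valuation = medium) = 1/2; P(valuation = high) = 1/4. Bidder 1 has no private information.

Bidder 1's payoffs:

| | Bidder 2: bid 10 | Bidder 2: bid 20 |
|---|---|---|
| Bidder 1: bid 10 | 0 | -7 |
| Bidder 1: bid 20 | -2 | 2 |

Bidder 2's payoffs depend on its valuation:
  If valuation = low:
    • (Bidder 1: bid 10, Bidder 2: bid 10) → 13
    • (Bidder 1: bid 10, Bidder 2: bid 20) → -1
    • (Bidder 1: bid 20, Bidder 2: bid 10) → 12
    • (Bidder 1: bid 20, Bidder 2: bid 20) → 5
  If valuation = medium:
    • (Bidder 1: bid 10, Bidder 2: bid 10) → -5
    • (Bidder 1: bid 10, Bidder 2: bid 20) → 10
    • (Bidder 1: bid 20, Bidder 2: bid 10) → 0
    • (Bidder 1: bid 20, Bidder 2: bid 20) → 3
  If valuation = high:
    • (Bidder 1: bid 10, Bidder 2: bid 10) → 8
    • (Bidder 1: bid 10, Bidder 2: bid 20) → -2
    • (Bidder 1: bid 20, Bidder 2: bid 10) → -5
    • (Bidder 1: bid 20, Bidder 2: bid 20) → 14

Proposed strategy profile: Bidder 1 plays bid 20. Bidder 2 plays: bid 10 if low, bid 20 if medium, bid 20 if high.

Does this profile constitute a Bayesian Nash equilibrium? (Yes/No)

Yes

Bidder 1 plays bid 20: E[bid 20] = 1/4·(-2) + 1/2·(2) + 1/4·(2) = 1; E[bid 10] = -21/4. Best-responding. ✓
Bidder 2 (valuation low), facing bid 20: bid 10 gives 12, bid 20 gives 5. Proposed bid 10 is best. ✓
Bidder 2 (valuation medium), facing bid 20: bid 10 gives 0, bid 20 gives 3. Proposed bid 20 is best. ✓
Bidder 2 (valuation high), facing bid 20: bid 10 gives -5, bid 20 gives 14. Proposed bid 20 is best. ✓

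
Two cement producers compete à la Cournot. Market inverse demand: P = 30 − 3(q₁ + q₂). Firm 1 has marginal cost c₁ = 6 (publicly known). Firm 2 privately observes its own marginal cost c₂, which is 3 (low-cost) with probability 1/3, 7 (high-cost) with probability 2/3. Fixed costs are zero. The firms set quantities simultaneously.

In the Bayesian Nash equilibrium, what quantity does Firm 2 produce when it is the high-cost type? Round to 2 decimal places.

2.52

Type-c best response for Firm 2: q₂(c) = (30 − c)/6 − q₁/2.
Firm 1 maximizes expected profit; its first-order condition is 30 − 6q₁ − 3E[q₂] − 6 = 0.
Substituting E[q₂] and solving: E[c₂] = 5.66667, so q₁ = (30 − 2·6 + 5.66667)/9 = 2.62963.
q₂(high-cost) = (30 − 7 − 3·2.62963)/6 = 2.51852.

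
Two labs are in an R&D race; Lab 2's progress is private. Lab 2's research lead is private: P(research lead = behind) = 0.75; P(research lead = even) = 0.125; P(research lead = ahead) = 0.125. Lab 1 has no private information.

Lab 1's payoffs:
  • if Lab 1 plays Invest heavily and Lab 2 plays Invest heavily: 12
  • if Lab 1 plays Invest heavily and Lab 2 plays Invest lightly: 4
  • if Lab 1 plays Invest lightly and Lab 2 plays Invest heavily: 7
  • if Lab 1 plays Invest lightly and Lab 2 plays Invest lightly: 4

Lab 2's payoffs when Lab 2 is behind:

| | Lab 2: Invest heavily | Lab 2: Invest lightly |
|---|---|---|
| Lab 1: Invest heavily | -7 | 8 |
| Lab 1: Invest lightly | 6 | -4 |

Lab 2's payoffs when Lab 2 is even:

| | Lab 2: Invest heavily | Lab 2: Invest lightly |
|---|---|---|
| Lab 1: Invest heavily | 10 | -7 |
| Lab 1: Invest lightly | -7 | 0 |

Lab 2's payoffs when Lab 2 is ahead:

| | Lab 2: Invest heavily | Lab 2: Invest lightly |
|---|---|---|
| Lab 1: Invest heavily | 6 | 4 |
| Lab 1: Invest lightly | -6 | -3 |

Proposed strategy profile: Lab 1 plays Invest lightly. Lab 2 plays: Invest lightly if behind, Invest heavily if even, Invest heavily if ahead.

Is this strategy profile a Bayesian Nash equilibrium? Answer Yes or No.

No

A profile is a BNE iff every type of every player is best-responding given beliefs about the other side.
Lab 1 plays Invest lightly: E[Invest lightly] = 0.75·(4) + 0.125·(7) + 0.125·(7) = 4.75; E[Invest heavily] = 6. Not best-responding. ✗
Lab 2 (research lead behind), facing Invest lightly: Invest heavily gives 6, Invest lightly gives -4. Proposed Invest lightly is not best — profitable deviation exists. ✗
Lab 2 (research lead even), facing Invest lightly: Invest heavily gives -7, Invest lightly gives 0. Proposed Invest heavily is not best — profitable deviation exists. ✗
Lab 2 (research lead ahead), facing Invest lightly: Invest heavily gives -6, Invest lightly gives -3. Proposed Invest heavily is not best — profitable deviation exists. ✗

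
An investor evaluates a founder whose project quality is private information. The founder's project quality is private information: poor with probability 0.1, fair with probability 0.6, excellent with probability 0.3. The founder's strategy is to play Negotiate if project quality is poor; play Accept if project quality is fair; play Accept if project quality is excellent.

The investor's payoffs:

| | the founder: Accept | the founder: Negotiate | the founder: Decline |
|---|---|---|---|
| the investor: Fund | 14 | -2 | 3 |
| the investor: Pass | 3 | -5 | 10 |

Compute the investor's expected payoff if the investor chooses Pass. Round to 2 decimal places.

Take the expectation over the founder's project quality, weighting each type's action by its prior probability.
E[Pass] = 0.1·(-5) + 0.6·3 + 0.3·3 = (-0.5) + 1.8 + 0.9 = 2.2

2.20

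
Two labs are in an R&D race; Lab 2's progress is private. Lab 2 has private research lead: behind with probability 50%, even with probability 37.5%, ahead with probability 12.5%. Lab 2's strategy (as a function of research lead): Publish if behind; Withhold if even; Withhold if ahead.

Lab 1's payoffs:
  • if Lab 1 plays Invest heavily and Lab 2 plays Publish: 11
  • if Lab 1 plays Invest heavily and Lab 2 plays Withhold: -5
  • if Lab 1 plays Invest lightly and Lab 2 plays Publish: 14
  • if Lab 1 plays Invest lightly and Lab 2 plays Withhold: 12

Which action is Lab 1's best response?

E[Invest heavily] = 0.5·(11) + 0.375·(-5) + 0.125·(-5) = 3
E[Invest lightly] = 0.5·(14) + 0.375·(12) + 0.125·(12) = 13
Best response: Invest lightly (13 is the largest).

Invest lightly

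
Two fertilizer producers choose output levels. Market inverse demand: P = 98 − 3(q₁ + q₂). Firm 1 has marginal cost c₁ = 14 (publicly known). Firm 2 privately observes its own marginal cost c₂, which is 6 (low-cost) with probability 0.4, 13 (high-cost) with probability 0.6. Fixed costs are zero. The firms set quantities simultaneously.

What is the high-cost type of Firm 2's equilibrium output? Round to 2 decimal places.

9.71

Type-c best response for Firm 2: q₂(c) = (98 − c)/6 − q₁/2.
Firm 1 maximizes expected profit; its first-order condition is 98 − 6q₁ − 3E[q₂] − 14 = 0.
Substituting E[q₂] and solving: E[c₂] = 10.2, so q₁ = (98 − 2·14 + 10.2)/9 = 8.91111.
q₂(high-cost) = (98 − 13 − 3·8.91111)/6 = 9.71111.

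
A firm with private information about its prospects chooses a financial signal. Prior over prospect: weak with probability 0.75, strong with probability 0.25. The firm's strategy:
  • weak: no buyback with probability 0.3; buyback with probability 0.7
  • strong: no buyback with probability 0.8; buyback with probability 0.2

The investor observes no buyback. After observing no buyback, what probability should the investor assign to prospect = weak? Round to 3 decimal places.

0.529

P(no buyback) = 0.75·0.3 + 0.25·0.8 = 0.425
P(weak | no buyback) = (0.75·0.3) / 0.425 = 0.225 / 0.425 = 0.529412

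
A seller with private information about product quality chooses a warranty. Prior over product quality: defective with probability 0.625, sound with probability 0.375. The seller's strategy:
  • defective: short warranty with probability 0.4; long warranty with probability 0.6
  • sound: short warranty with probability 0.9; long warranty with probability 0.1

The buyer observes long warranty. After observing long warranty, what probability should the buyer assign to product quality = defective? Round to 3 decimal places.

0.909

P(long warranty) = 0.625·0.6 + 0.375·0.1 = 0.4125
P(defective | long warranty) = (0.625·0.6) / 0.4125 = 0.375 / 0.4125 = 0.909091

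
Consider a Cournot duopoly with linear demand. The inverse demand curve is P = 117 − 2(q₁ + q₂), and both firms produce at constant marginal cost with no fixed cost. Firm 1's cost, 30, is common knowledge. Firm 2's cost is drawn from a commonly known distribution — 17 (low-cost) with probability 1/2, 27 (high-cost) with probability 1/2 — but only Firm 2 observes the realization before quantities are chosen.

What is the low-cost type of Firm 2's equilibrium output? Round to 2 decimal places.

18.42

Firm 2 with cost c maximizes (117 − 2(q₁+q₂) − c)·q₂, giving q₂(c) = (117 − c − 2q₁)/4.
E[c₂] = 1/2·17 + 1/2·27 = 22
Firm 1's FOC against E[q₂] yields q₁ = (117 − 2·30 + E[c₂])/6 = (117 − 60 + 22)/6 = 13.1667.
q₂(low-cost) = (117 − 17 − 2·13.1667)/4 = 18.4167.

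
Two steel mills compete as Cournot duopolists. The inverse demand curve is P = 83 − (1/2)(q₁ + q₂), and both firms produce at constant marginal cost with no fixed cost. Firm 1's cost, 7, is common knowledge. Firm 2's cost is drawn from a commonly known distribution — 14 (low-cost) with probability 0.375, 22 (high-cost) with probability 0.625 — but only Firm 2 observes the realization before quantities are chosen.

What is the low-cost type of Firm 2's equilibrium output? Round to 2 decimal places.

Each type of Firm 2 best-responds to q₁; Firm 1 best-responds to the expected q₂ over Firm 2's types.
Firm 2 with cost c maximizes (83 − (1/2)(q₁+q₂) − c)·q₂, giving q₂(c) = (83 − c − (1/2)q₁).
E[c₂] = 0.375·14 + 0.625·22 = 19
Firm 1's FOC against E[q₂] yields q₁ = (83 − 2·7 + E[c₂])/(3/2) = (83 − 14 + 19)/(3/2) = 58.6667.
q₂(low-cost) = (83 − 14 − (1/2)·58.6667) = 39.6667.

39.67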